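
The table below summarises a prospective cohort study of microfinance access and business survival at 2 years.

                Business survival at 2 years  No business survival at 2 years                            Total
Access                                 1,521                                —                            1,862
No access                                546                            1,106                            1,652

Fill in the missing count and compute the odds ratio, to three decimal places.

The missing cell is in the exposed row: 1862 − 1521 = 341.
So a = 1521, b = 341, c = 546, d = 1106.
OR = (a·d)/(b·c) = (1521 × 1106) / (341 × 546) = 1682226 / 186186 = 9.03519

9.035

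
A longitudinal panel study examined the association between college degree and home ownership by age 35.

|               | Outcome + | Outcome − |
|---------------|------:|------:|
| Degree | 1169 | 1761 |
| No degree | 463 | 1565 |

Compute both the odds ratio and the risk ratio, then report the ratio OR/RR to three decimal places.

1.284

Cells: a = 1169, b = 1761, c = 463, d = 1565.
OR = (1169·1565)/(1761·463) = 1829485/815343 = 2.24382
Risk in exposed = 1169/2930 = 0.39898; risk in unexposed = 463/2028 = 0.22830; RR = 1.74757
OR/RR = 2.24382 / 1.74757 = 1.28397
The outcome is not rare, so the OR lies further from 1 than the RR.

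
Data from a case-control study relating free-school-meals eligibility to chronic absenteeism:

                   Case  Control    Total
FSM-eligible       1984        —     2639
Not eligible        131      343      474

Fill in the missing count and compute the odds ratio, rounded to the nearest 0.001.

7.931

The missing cell is in the exposed row: 2639 − 1984 = 655.
So a = 1984, b = 655, c = 131, d = 343.
OR = (a·d)/(b·c) = (1984 × 343) / (655 × 131) = 680512 / 85805 = 7.93091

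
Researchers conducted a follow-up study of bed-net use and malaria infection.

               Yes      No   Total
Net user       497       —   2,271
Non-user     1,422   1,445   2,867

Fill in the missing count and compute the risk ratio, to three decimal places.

0.441

The missing cell is in the exposed row: 2271 − 497 = 1774.
So a = 497, b = 1774, c = 1422, d = 1445.
RR = [a/(a+b)] / [c/(c+d)] = (497/2271) / (1422/2867) = 0.21885/0.49599 = 0.44123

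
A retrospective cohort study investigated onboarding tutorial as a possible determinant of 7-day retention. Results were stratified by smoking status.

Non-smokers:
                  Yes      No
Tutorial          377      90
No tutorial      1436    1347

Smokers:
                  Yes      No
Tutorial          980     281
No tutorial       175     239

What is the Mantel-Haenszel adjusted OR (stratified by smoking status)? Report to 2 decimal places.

OR_MH = Σ(aᵢdᵢ/nᵢ) / Σ(bᵢcᵢ/nᵢ), where nᵢ is the stratum total.
Stratum 1 (Non-smokers): n = 3250; a·d/n = 377·1347/3250 = 156.2520; b·c/n = 90·1436/3250 = 39.7662
Stratum 2 (Smokers): n = 1675; a·d/n = 980·239/1675 = 139.8328; b·c/n = 281·175/1675 = 29.3582
OR_MH = (156.2520 + 139.8328) / (39.7662 + 29.3582) = 296.0848 / 69.1244 = 4.28336

4.28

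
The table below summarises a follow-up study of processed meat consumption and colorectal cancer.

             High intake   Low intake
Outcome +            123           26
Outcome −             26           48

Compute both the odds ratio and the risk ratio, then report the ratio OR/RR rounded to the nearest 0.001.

Reading the table with exposure as columns: a = 123 (High intake, case), b = 26 (High intake, non-case), c = 26 (Low intake, case), d = 48.
OR = (123·48)/(26·26) = 5904/676 = 8.73373
Risk in exposed = 123/149 = 0.82550; risk in unexposed = 26/74 = 0.35135; RR = 2.34951
OR/RR = 8.73373 / 2.34951 = 3.71726
The outcome is not rare, so the OR lies further from 1 than the RR.

3.717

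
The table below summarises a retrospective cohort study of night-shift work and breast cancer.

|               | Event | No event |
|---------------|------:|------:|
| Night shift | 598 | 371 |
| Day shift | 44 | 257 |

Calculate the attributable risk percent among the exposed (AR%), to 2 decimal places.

76.31

Cells: a = 598, b = 371, c = 44, d = 257.
Risk in exposed = 598/969 = 0.61713; risk in unexposed = 44/301 = 0.14618.
RR = 0.61713/0.14618 = 4.22174
AR% = (RR − 1)/RR × 100 = (4.22174 − 1)/4.22174 × 100 = 76.3131%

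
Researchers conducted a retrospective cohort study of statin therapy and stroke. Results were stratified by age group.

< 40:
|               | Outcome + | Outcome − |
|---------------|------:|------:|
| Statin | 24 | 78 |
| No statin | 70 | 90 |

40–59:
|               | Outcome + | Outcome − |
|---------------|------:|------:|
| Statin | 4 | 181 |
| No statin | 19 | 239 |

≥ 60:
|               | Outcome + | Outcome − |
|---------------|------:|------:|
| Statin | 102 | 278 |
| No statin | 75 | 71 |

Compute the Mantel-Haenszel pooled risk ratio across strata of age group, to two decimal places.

RR_MH = Σ(aᵢ·n₀ᵢ/nᵢ) / Σ(cᵢ·n₁ᵢ/nᵢ), with n₁ᵢ = aᵢ+bᵢ (exposed), n₀ᵢ = cᵢ+dᵢ (unexposed), nᵢ = n₁ᵢ+n₀ᵢ.
Stratum 1 (< 40): n₁ = 102, n₀ = 160, n = 262; a·n₀/n = 24·160/262 = 14.6565; c·n₁/n = 70·102/262 = 27.2519
Stratum 2 (40–59): n₁ = 185, n₀ = 258, n = 443; a·n₀/n = 4·258/443 = 2.3296; c·n₁/n = 19·185/443 = 7.9345
Stratum 3 (≥ 60): n₁ = 380, n₀ = 146, n = 526; a·n₀/n = 102·146/526 = 28.3118; c·n₁/n = 75·380/526 = 54.1825
RR_MH = (14.6565 + 2.3296 + 28.3118) / (27.2519 + 7.9345 + 54.1825) = 45.2978 / 89.3690 = 0.50686

0.51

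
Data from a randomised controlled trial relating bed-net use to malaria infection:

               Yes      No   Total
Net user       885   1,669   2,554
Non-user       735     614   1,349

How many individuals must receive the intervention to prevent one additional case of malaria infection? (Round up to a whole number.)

6

Risk in treated group = 885/2554 = 0.34652; risk in control = 735/1349 = 0.54485.
Absolute risk reduction = 0.54485 − 0.34652 = 0.19833
NNT = 1 / ARR = 1 / 0.19833 = 5.042 → round up → 6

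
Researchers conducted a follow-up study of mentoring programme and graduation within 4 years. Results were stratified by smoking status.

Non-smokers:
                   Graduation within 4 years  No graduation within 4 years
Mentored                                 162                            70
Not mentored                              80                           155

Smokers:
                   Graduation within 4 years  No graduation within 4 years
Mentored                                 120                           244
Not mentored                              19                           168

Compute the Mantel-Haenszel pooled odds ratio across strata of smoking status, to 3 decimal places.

4.428

OR_MH = Σ(aᵢdᵢ/nᵢ) / Σ(bᵢcᵢ/nᵢ), where nᵢ is the stratum total.
Stratum 1 (Non-smokers): n = 467; a·d/n = 162·155/467 = 53.7687; b·c/n = 70·80/467 = 11.9914
Stratum 2 (Smokers): n = 551; a·d/n = 120·168/551 = 36.5880; b·c/n = 244·19/551 = 8.4138
OR_MH = (53.7687 + 36.5880) / (11.9914 + 8.4138) = 90.3568 / 20.4052 = 4.42812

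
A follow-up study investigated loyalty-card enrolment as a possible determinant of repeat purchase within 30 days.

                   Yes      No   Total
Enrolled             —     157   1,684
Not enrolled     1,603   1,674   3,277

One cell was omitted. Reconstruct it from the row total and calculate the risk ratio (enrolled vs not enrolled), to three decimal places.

1.854

The missing cell is in the exposed row: 1684 − 157 = 1527.
So a = 1527, b = 157, c = 1603, d = 1674.
RR = [a/(a+b)] / [c/(c+d)] = (1527/1684) / (1603/3277) = 0.90677/0.48917 = 1.85370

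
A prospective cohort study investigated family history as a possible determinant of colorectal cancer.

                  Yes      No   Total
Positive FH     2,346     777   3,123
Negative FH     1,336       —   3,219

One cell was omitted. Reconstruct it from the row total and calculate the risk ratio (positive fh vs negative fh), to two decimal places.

1.81

The missing cell is in the unexposed row: 3219 − 1336 = 1883.
So a = 2346, b = 777, c = 1336, d = 1883.
RR = [a/(a+b)] / [c/(c+d)] = (2346/3123) / (1336/3219) = 0.75120/0.41504 = 1.80997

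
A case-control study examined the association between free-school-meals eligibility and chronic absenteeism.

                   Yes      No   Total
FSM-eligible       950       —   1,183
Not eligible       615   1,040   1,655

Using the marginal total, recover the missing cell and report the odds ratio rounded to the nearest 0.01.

The missing cell is in the exposed row: 1183 − 950 = 233.
So a = 950, b = 233, c = 615, d = 1040.
OR = (a·d)/(b·c) = (950 × 1040) / (233 × 615) = 988000 / 143295 = 6.89487

6.89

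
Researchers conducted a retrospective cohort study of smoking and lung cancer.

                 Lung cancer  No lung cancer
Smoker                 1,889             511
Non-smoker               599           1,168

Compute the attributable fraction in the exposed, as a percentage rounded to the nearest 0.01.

56.93

Cells: a = 1889, b = 511, c = 599, d = 1168.
Risk in exposed = 1889/2400 = 0.78708; risk in unexposed = 599/1767 = 0.33899.
RR = 0.78708/0.33899 = 2.32183
AR% = (RR − 1)/RR × 100 = (2.32183 − 1)/2.32183 × 100 = 56.9305%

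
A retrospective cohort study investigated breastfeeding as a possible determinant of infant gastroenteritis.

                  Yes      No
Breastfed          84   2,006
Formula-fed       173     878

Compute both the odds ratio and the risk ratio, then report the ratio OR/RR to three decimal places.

0.870

Cells: a = 84, b = 2006, c = 173, d = 878.
OR = (84·878)/(2006·173) = 73752/347038 = 0.21252
Risk in exposed = 84/2090 = 0.04019; risk in unexposed = 173/1051 = 0.16461; RR = 0.24417
OR/RR = 0.21252 / 0.24417 = 0.87038
The outcome is not rare, so the OR lies further from 1 than the RR.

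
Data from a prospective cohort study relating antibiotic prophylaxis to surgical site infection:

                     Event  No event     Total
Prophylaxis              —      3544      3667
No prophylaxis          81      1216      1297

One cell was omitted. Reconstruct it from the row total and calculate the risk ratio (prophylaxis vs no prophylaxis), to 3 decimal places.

0.537

The missing cell is in the exposed row: 3667 − 3544 = 123.
So a = 123, b = 3544, c = 81, d = 1216.
RR = [a/(a+b)] / [c/(c+d)] = (123/3667) / (81/1297) = 0.03354/0.06245 = 0.53709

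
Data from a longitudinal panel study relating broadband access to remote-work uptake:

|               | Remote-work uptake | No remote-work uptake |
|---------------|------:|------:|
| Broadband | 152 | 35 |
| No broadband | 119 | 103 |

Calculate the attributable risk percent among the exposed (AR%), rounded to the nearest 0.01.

34.05

Cells: a = 152, b = 35, c = 119, d = 103.
Risk in exposed = 152/187 = 0.81283; risk in unexposed = 119/222 = 0.53604.
RR = 0.81283/0.53604 = 1.51638
AR% = (RR − 1)/RR × 100 = (1.51638 − 1)/1.51638 × 100 = 34.0535%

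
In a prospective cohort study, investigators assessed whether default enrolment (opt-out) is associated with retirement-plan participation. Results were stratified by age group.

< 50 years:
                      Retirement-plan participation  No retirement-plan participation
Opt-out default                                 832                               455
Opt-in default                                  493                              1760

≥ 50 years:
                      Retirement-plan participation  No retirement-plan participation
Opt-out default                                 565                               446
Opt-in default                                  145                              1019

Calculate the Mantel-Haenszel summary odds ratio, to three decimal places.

OR_MH = Σ(aᵢdᵢ/nᵢ) / Σ(bᵢcᵢ/nᵢ), where nᵢ is the stratum total.
Stratum 1 (< 50 years): n = 3540; a·d/n = 832·1760/3540 = 413.6497; b·c/n = 455·493/3540 = 63.3658
Stratum 2 (≥ 50 years): n = 2175; a·d/n = 565·1019/2175 = 264.7057; b·c/n = 446·145/2175 = 29.7333
OR_MH = (413.6497 + 264.7057) / (63.3658 + 29.7333) = 678.3555 / 93.0992 = 7.28638

7.286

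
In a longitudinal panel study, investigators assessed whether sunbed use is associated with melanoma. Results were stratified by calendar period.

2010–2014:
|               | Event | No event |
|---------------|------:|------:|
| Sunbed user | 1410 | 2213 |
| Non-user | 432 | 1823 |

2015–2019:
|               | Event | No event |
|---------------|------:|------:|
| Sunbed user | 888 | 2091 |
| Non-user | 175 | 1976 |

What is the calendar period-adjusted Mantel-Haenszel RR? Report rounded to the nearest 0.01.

2.48

RR_MH = Σ(aᵢ·n₀ᵢ/nᵢ) / Σ(cᵢ·n₁ᵢ/nᵢ), with n₁ᵢ = aᵢ+bᵢ (exposed), n₀ᵢ = cᵢ+dᵢ (unexposed), nᵢ = n₁ᵢ+n₀ᵢ.
Stratum 1 (2010–2014): n₁ = 3623, n₀ = 2255, n = 5878; a·n₀/n = 1410·2255/5878 = 540.9238; c·n₁/n = 432·3623/5878 = 266.2702
Stratum 2 (2015–2019): n₁ = 2979, n₀ = 2151, n = 5130; a·n₀/n = 888·2151/5130 = 372.3368; c·n₁/n = 175·2979/5130 = 101.6228
RR_MH = (540.9238 + 372.3368) / (266.2702 + 101.6228) = 913.2606 / 367.8930 = 2.48241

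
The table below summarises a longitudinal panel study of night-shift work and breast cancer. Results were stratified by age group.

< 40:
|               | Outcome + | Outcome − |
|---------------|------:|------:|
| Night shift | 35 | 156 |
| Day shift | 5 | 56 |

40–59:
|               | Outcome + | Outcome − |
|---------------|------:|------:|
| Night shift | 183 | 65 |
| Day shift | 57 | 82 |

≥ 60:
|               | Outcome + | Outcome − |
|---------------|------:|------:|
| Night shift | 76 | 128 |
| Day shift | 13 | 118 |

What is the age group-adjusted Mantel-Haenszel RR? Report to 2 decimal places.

2.15

RR_MH = Σ(aᵢ·n₀ᵢ/nᵢ) / Σ(cᵢ·n₁ᵢ/nᵢ), with n₁ᵢ = aᵢ+bᵢ (exposed), n₀ᵢ = cᵢ+dᵢ (unexposed), nᵢ = n₁ᵢ+n₀ᵢ.
Stratum 1 (< 40): n₁ = 191, n₀ = 61, n = 252; a·n₀/n = 35·61/252 = 8.4722; c·n₁/n = 5·191/252 = 3.7897
Stratum 2 (40–59): n₁ = 248, n₀ = 139, n = 387; a·n₀/n = 183·139/387 = 65.7287; c·n₁/n = 57·248/387 = 36.5271
Stratum 3 (≥ 60): n₁ = 204, n₀ = 131, n = 335; a·n₀/n = 76·131/335 = 29.7194; c·n₁/n = 13·204/335 = 7.9164
RR_MH = (8.4722 + 65.7287 + 29.7194) / (3.7897 + 36.5271 + 7.9164) = 103.9203 / 48.2332 = 2.15454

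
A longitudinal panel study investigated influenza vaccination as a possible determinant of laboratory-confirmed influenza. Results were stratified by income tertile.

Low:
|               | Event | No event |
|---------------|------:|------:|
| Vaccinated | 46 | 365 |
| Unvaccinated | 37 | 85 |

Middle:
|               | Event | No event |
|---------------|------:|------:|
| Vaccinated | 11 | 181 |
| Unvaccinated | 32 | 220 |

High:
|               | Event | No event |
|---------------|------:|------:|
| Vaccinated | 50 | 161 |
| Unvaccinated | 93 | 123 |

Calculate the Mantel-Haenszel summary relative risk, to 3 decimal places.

RR_MH = Σ(aᵢ·n₀ᵢ/nᵢ) / Σ(cᵢ·n₁ᵢ/nᵢ), with n₁ᵢ = aᵢ+bᵢ (exposed), n₀ᵢ = cᵢ+dᵢ (unexposed), nᵢ = n₁ᵢ+n₀ᵢ.
Stratum 1 (Low): n₁ = 411, n₀ = 122, n = 533; a·n₀/n = 46·122/533 = 10.5291; c·n₁/n = 37·411/533 = 28.5310
Stratum 2 (Middle): n₁ = 192, n₀ = 252, n = 444; a·n₀/n = 11·252/444 = 6.2432; c·n₁/n = 32·192/444 = 13.8378
Stratum 3 (High): n₁ = 211, n₀ = 216, n = 427; a·n₀/n = 50·216/427 = 25.2927; c·n₁/n = 93·211/427 = 45.9555
RR_MH = (10.5291 + 6.2432 + 25.2927) / (28.5310 + 13.8378 + 45.9555) = 42.0651 / 88.3243 = 0.47626

0.476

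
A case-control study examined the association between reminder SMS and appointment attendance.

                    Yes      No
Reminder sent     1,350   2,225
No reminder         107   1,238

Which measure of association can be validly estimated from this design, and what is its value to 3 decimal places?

7.020

Cells: a = 1350, b = 2225, c = 107, d = 1238.
This is a case-control study: participants were sampled on outcome status, so risks in the source population cannot be estimated directly — relative risk is not valid here. The odds ratio is the appropriate measure.
OR = (a·d)/(b·c) = (1350 × 1238) / (2225 × 107) = 1671300 / 238075 = 7.02006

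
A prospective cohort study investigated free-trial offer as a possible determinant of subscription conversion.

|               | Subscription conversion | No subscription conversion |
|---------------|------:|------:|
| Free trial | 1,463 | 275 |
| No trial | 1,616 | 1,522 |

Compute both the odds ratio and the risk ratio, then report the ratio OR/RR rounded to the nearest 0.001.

Cells: a = 1463, b = 275, c = 1616, d = 1522.
OR = (1463·1522)/(275·1616) = 2226686/444400 = 5.01054
Risk in exposed = 1463/1738 = 0.84177; risk in unexposed = 1616/3138 = 0.51498; RR = 1.63458
OR/RR = 5.01054 / 1.63458 = 3.06534
The outcome is not rare, so the OR lies further from 1 than the RR.

3.065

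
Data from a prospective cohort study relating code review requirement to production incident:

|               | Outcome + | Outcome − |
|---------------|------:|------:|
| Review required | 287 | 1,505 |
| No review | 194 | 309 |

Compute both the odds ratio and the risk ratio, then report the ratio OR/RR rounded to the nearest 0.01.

0.73

Cells: a = 287, b = 1505, c = 194, d = 309.
OR = (287·309)/(1505·194) = 88683/291970 = 0.30374
Risk in exposed = 287/1792 = 0.16016; risk in unexposed = 194/503 = 0.38569; RR = 0.41525
OR/RR = 0.30374 / 0.41525 = 0.73146
The outcome is not rare, so the OR lies further from 1 than the RR.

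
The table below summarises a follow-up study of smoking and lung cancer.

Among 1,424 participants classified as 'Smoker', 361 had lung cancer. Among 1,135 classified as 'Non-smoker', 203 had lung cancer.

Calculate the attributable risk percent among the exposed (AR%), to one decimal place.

From the description: a = 361, b = 1063, c = 203, d = 932.
Risk in exposed = 361/1424 = 0.25351; risk in unexposed = 203/1135 = 0.17885.
RR = 0.25351/0.17885 = 1.41742
AR% = (RR − 1)/RR × 100 = (1.41742 − 1)/1.41742 × 100 = 29.4490%

29.4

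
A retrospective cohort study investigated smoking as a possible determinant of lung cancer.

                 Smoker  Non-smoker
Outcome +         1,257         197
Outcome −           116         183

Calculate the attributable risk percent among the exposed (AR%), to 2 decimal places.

Reading the table with exposure as columns: a = 1257 (Smoker, case), b = 116 (Smoker, non-case), c = 197 (Non-smoker, case), d = 183.
Risk in exposed = 1257/1373 = 0.91551; risk in unexposed = 197/380 = 0.51842.
RR = 0.91551/0.51842 = 1.76597
AR% = (RR − 1)/RR × 100 = (1.76597 − 1)/1.76597 × 100 = 43.3737%

43.37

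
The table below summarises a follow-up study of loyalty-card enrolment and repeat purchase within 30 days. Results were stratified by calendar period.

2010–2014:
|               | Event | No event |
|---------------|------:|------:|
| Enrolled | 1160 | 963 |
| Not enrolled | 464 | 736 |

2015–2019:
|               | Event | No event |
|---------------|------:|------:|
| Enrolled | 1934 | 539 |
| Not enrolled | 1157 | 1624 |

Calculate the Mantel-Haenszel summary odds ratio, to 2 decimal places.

3.38

OR_MH = Σ(aᵢdᵢ/nᵢ) / Σ(bᵢcᵢ/nᵢ), where nᵢ is the stratum total.
Stratum 1 (2010–2014): n = 3323; a·d/n = 1160·736/3323 = 256.9245; b·c/n = 963·464/3323 = 134.4664
Stratum 2 (2015–2019): n = 5254; a·d/n = 1934·1624/5254 = 597.7952; b·c/n = 539·1157/5254 = 118.6949
OR_MH = (256.9245 + 597.7952) / (134.4664 + 118.6949) = 854.7197 / 253.1613 = 3.37619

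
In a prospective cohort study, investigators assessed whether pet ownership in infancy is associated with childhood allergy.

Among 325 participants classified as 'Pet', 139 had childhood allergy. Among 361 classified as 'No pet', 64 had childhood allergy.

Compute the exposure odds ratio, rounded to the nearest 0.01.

From the description: a = 139, b = 186, c = 64, d = 297.
OR = (a·d)/(b·c) = (139 × 297) / (186 × 64) = 41283 / 11904 = 3.46799
The odds of childhood allergy are about 3.47 times as high in the pet group.

3.47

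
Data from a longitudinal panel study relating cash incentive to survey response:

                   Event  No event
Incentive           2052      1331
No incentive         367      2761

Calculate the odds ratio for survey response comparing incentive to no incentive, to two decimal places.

Cells: a = 2052, b = 1331, c = 367, d = 2761.
OR = (a·d)/(b·c) = (2052 × 2761) / (1331 × 367) = 5665572 / 488477 = 11.59844
The odds of survey response are about 11.60 times as high in the incentive group.

11.60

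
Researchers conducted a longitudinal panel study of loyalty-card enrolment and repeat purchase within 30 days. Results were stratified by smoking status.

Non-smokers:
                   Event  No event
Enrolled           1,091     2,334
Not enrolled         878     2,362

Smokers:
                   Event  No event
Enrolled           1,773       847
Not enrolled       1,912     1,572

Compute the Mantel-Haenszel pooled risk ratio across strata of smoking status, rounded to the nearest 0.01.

RR_MH = Σ(aᵢ·n₀ᵢ/nᵢ) / Σ(cᵢ·n₁ᵢ/nᵢ), with n₁ᵢ = aᵢ+bᵢ (exposed), n₀ᵢ = cᵢ+dᵢ (unexposed), nᵢ = n₁ᵢ+n₀ᵢ.
Stratum 1 (Non-smokers): n₁ = 3425, n₀ = 3240, n = 6665; a·n₀/n = 1091·3240/6665 = 530.3586; c·n₁/n = 878·3425/6665 = 451.1853
Stratum 2 (Smokers): n₁ = 2620, n₀ = 3484, n = 6104; a·n₀/n = 1773·3484/6104 = 1011.9810; c·n₁/n = 1912·2620/6104 = 820.6815
RR_MH = (530.3586 + 1011.9810) / (451.1853 + 820.6815) = 1542.3396 / 1271.8668 = 1.21266

1.21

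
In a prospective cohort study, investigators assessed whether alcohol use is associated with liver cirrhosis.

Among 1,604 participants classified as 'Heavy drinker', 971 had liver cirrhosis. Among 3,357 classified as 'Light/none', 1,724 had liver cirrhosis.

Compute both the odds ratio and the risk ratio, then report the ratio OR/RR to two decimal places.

1.23

From the description: a = 971, b = 633, c = 1724, d = 1633.
OR = (971·1633)/(633·1724) = 1585643/1091292 = 1.45300
Risk in exposed = 971/1604 = 0.60536; risk in unexposed = 1724/3357 = 0.51355; RR = 1.17877
OR/RR = 1.45300 / 1.17877 = 1.23264
The outcome is not rare, so the OR lies further from 1 than the RR.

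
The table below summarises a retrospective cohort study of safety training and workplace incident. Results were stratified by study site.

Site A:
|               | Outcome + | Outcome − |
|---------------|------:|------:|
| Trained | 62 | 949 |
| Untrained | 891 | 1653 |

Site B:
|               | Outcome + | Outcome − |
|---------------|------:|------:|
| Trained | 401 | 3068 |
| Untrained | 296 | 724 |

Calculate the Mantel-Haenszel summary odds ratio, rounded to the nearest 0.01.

0.21

OR_MH = Σ(aᵢdᵢ/nᵢ) / Σ(bᵢcᵢ/nᵢ), where nᵢ is the stratum total.
Stratum 1 (Site A): n = 3555; a·d/n = 62·1653/3555 = 28.8287; b·c/n = 949·891/3555 = 237.8506
Stratum 2 (Site B): n = 4489; a·d/n = 401·724/4489 = 64.6745; b·c/n = 3068·296/4489 = 202.3007
OR_MH = (28.8287 + 64.6745) / (237.8506 + 202.3007) = 93.5032 / 440.1514 = 0.21243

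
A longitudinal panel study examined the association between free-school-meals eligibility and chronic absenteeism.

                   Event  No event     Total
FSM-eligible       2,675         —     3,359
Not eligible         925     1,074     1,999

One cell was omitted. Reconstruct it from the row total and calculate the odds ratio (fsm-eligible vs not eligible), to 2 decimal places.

The missing cell is in the exposed row: 3359 − 2675 = 684.
So a = 2675, b = 684, c = 925, d = 1074.
OR = (a·d)/(b·c) = (2675 × 1074) / (684 × 925) = 2872950 / 632700 = 4.54078

4.54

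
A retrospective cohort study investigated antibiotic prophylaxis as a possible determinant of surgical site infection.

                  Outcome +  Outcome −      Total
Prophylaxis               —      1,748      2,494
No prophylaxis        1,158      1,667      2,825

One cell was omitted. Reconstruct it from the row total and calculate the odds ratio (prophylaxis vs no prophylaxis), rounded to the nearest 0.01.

The missing cell is in the exposed row: 2494 − 1748 = 746.
So a = 746, b = 1748, c = 1158, d = 1667.
OR = (a·d)/(b·c) = (746 × 1667) / (1748 × 1158) = 1243582 / 2024184 = 0.61436

0.61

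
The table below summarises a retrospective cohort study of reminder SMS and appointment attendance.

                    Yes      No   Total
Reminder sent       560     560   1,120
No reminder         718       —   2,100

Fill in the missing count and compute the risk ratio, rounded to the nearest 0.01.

1.46

The missing cell is in the unexposed row: 2100 − 718 = 1382.
So a = 560, b = 560, c = 718, d = 1382.
RR = [a/(a+b)] / [c/(c+d)] = (560/1120) / (718/2100) = 0.50000/0.34190 = 1.46240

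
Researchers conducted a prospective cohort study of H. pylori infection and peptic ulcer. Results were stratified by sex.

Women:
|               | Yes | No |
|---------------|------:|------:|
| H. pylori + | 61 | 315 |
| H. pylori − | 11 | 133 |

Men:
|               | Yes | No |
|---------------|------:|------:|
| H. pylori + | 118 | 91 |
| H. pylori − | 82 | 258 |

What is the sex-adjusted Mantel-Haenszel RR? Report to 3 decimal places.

RR_MH = Σ(aᵢ·n₀ᵢ/nᵢ) / Σ(cᵢ·n₁ᵢ/nᵢ), with n₁ᵢ = aᵢ+bᵢ (exposed), n₀ᵢ = cᵢ+dᵢ (unexposed), nᵢ = n₁ᵢ+n₀ᵢ.
Stratum 1 (Women): n₁ = 376, n₀ = 144, n = 520; a·n₀/n = 61·144/520 = 16.8923; c·n₁/n = 11·376/520 = 7.9538
Stratum 2 (Men): n₁ = 209, n₀ = 340, n = 549; a·n₀/n = 118·340/549 = 73.0783; c·n₁/n = 82·209/549 = 31.2168
RR_MH = (16.8923 + 73.0783) / (7.9538 + 31.2168) = 89.9706 / 39.1706 = 2.29689

2.297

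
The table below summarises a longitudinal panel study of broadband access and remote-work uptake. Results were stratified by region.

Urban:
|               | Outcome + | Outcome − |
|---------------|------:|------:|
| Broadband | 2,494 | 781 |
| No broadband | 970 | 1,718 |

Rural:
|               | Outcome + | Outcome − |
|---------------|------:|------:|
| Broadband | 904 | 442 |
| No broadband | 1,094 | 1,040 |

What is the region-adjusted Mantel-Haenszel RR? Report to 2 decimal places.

1.76

RR_MH = Σ(aᵢ·n₀ᵢ/nᵢ) / Σ(cᵢ·n₁ᵢ/nᵢ), with n₁ᵢ = aᵢ+bᵢ (exposed), n₀ᵢ = cᵢ+dᵢ (unexposed), nᵢ = n₁ᵢ+n₀ᵢ.
Stratum 1 (Urban): n₁ = 3275, n₀ = 2688, n = 5963; a·n₀/n = 2494·2688/5963 = 1124.2448; c·n₁/n = 970·3275/5963 = 532.7436
Stratum 2 (Rural): n₁ = 1346, n₀ = 2134, n = 3480; a·n₀/n = 904·2134/3480 = 554.3494; c·n₁/n = 1094·1346/3480 = 423.1391
RR_MH = (1124.2448 + 554.3494) / (532.7436 + 423.1391) = 1678.5943 / 955.8827 = 1.75607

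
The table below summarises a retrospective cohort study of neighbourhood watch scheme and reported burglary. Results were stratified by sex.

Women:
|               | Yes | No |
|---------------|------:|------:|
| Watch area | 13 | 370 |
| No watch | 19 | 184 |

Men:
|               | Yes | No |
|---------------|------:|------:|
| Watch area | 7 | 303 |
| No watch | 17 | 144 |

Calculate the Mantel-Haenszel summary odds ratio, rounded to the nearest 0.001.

OR_MH = Σ(aᵢdᵢ/nᵢ) / Σ(bᵢcᵢ/nᵢ), where nᵢ is the stratum total.
Stratum 1 (Women): n = 586; a·d/n = 13·184/586 = 4.0819; b·c/n = 370·19/586 = 11.9966
Stratum 2 (Men): n = 471; a·d/n = 7·144/471 = 2.1401; b·c/n = 303·17/471 = 10.9363
OR_MH = (4.0819 + 2.1401) / (11.9966 + 10.9363) = 6.2220 / 22.9329 = 0.27132

0.271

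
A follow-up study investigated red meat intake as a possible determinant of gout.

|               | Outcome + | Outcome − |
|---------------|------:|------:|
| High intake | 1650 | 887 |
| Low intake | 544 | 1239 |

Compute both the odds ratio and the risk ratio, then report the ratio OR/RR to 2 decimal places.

1.99

Cells: a = 1650, b = 887, c = 544, d = 1239.
OR = (1650·1239)/(887·544) = 2044350/482528 = 4.23675
Risk in exposed = 1650/2537 = 0.65037; risk in unexposed = 544/1783 = 0.30510; RR = 2.13165
OR/RR = 4.23675 / 2.13165 = 1.98754
The outcome is not rare, so the OR lies further from 1 than the RR.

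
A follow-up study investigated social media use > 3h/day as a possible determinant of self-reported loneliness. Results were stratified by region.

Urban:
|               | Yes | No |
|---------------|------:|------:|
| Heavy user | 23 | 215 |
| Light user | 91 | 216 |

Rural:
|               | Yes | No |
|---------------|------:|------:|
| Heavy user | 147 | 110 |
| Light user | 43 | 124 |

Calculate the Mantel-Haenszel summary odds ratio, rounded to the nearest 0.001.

1.107

OR_MH = Σ(aᵢdᵢ/nᵢ) / Σ(bᵢcᵢ/nᵢ), where nᵢ is the stratum total.
Stratum 1 (Urban): n = 545; a·d/n = 23·216/545 = 9.1156; b·c/n = 215·91/545 = 35.8991
Stratum 2 (Rural): n = 424; a·d/n = 147·124/424 = 42.9906; b·c/n = 110·43/424 = 11.1557
OR_MH = (9.1156 + 42.9906) / (35.8991 + 11.1557) = 52.1062 / 47.0547 = 1.10735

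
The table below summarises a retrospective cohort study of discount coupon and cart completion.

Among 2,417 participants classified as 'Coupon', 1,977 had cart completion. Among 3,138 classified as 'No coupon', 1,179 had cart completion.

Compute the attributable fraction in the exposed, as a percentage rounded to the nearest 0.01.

From the description: a = 1977, b = 440, c = 1179, d = 1959.
Risk in exposed = 1977/2417 = 0.81796; risk in unexposed = 1179/3138 = 0.37572.
RR = 0.81796/0.37572 = 2.17705
AR% = (RR − 1)/RR × 100 = (2.17705 − 1)/2.17705 × 100 = 54.0664%

54.07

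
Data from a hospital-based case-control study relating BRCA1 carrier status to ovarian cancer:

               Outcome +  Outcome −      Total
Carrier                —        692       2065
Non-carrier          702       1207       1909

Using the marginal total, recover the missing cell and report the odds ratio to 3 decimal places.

The missing cell is in the exposed row: 2065 − 692 = 1373.
So a = 1373, b = 692, c = 702, d = 1207.
OR = (a·d)/(b·c) = (1373 × 1207) / (692 × 702) = 1657211 / 485784 = 3.41142

3.411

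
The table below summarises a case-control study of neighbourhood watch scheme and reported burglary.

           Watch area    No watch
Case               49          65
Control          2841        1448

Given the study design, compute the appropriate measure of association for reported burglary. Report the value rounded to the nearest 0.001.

Reading the table with exposure as columns: a = 49 (Watch area, case), b = 2841 (Watch area, non-case), c = 65 (No watch, case), d = 1448.
This is a case-control study: participants were sampled on outcome status, so risks in the source population cannot be estimated directly — relative risk is not valid here. The odds ratio is the appropriate measure.
OR = (a·d)/(b·c) = (49 × 1448) / (2841 × 65) = 70952 / 184665 = 0.38422

0.384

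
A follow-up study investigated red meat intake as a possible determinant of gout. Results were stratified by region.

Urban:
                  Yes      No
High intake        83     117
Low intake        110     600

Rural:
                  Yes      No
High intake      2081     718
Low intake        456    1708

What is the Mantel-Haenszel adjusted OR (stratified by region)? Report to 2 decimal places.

OR_MH = Σ(aᵢdᵢ/nᵢ) / Σ(bᵢcᵢ/nᵢ), where nᵢ is the stratum total.
Stratum 1 (Urban): n = 910; a·d/n = 83·600/910 = 54.7253; b·c/n = 117·110/910 = 14.1429
Stratum 2 (Rural): n = 4963; a·d/n = 2081·1708/4963 = 716.1693; b·c/n = 718·456/4963 = 65.9698
OR_MH = (54.7253 + 716.1693) / (14.1429 + 65.9698) = 770.8945 / 80.1126 = 9.62263

9.62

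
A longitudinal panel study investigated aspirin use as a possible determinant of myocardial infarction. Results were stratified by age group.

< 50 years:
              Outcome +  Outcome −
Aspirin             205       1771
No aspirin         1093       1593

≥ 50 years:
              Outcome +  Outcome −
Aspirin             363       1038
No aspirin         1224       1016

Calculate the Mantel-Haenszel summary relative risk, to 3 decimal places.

0.365

RR_MH = Σ(aᵢ·n₀ᵢ/nᵢ) / Σ(cᵢ·n₁ᵢ/nᵢ), with n₁ᵢ = aᵢ+bᵢ (exposed), n₀ᵢ = cᵢ+dᵢ (unexposed), nᵢ = n₁ᵢ+n₀ᵢ.
Stratum 1 (< 50 years): n₁ = 1976, n₀ = 2686, n = 4662; a·n₀/n = 205·2686/4662 = 118.1103; c·n₁/n = 1093·1976/4662 = 463.2707
Stratum 2 (≥ 50 years): n₁ = 1401, n₀ = 2240, n = 3641; a·n₀/n = 363·2240/3641 = 223.3233; c·n₁/n = 1224·1401/3641 = 470.9761
RR_MH = (118.1103 + 223.3233) / (463.2707 + 470.9761) = 341.4335 / 934.2468 = 0.36546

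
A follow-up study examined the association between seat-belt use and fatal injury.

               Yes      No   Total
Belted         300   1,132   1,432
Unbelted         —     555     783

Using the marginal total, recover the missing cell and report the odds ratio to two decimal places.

0.65

The missing cell is in the unexposed row: 783 − 555 = 228.
So a = 300, b = 1132, c = 228, d = 555.
OR = (a·d)/(b·c) = (300 × 555) / (1132 × 228) = 166500 / 258096 = 0.64511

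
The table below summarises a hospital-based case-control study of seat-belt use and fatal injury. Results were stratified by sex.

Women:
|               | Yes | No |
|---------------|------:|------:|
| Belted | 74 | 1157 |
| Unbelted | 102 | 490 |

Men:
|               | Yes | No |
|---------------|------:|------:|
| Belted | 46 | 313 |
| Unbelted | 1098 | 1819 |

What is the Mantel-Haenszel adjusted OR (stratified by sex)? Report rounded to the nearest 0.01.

0.27

OR_MH = Σ(aᵢdᵢ/nᵢ) / Σ(bᵢcᵢ/nᵢ), where nᵢ is the stratum total.
Stratum 1 (Women): n = 1823; a·d/n = 74·490/1823 = 19.8903; b·c/n = 1157·102/1823 = 64.7361
Stratum 2 (Men): n = 3276; a·d/n = 46·1819/3276 = 25.5415; b·c/n = 313·1098/3276 = 104.9066
OR_MH = (19.8903 + 25.5415) / (64.7361 + 104.9066) = 45.4318 / 169.6427 = 0.26781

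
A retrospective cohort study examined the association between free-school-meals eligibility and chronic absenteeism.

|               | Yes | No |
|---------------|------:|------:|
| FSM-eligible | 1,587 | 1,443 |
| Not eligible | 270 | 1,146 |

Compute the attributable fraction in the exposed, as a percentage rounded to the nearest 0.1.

63.6

Cells: a = 1587, b = 1443, c = 270, d = 1146.
Risk in exposed = 1587/3030 = 0.52376; risk in unexposed = 270/1416 = 0.19068.
RR = 0.52376/0.19068 = 2.74684
AR% = (RR − 1)/RR × 100 = (2.74684 − 1)/2.74684 × 100 = 63.5946%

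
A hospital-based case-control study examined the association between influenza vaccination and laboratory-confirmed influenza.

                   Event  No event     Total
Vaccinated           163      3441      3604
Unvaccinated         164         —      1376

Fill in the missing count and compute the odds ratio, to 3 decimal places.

0.350

The missing cell is in the unexposed row: 1376 − 164 = 1212.
So a = 163, b = 3441, c = 164, d = 1212.
OR = (a·d)/(b·c) = (163 × 1212) / (3441 × 164) = 197556 / 564324 = 0.35008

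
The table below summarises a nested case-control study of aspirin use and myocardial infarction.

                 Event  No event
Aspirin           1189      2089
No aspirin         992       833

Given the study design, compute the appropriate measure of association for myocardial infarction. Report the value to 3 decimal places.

Cells: a = 1189, b = 2089, c = 992, d = 833.
This is a nested case-control study: participants were sampled on outcome status, so risks in the source population cannot be estimated directly — relative risk is not valid here. The odds ratio is the appropriate measure.
OR = (a·d)/(b·c) = (1189 × 833) / (2089 × 992) = 990437 / 2072288 = 0.47794

0.478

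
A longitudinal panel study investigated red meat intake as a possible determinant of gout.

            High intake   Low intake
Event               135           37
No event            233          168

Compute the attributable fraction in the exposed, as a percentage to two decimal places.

50.80

Reading the table with exposure as columns: a = 135 (High intake, case), b = 233 (High intake, non-case), c = 37 (Low intake, case), d = 168.
Risk in exposed = 135/368 = 0.36685; risk in unexposed = 37/205 = 0.18049.
RR = 0.36685/0.18049 = 2.03254
AR% = (RR − 1)/RR × 100 = (2.03254 − 1)/2.03254 × 100 = 50.8004%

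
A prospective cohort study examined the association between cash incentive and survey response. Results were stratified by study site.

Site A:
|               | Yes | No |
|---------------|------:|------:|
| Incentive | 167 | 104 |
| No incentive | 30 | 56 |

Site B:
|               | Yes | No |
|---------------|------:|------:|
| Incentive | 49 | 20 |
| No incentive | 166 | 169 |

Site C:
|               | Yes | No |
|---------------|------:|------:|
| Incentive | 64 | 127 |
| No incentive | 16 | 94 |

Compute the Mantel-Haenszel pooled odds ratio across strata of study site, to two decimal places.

OR_MH = Σ(aᵢdᵢ/nᵢ) / Σ(bᵢcᵢ/nᵢ), where nᵢ is the stratum total.
Stratum 1 (Site A): n = 357; a·d/n = 167·56/357 = 26.1961; b·c/n = 104·30/357 = 8.7395
Stratum 2 (Site B): n = 404; a·d/n = 49·169/404 = 20.4975; b·c/n = 20·166/404 = 8.2178
Stratum 3 (Site C): n = 301; a·d/n = 64·94/301 = 19.9867; b·c/n = 127·16/301 = 6.7508
OR_MH = (26.1961 + 20.4975 + 19.9867) / (8.7395 + 8.2178 + 6.7508) = 66.6803 / 23.7081 = 2.81255

2.81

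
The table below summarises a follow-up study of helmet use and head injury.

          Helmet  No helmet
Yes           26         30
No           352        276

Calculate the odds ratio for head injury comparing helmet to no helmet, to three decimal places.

Reading the table with exposure as columns: a = 26 (Helmet, case), b = 352 (Helmet, non-case), c = 30 (No helmet, case), d = 276.
OR = (a·d)/(b·c) = (26 × 276) / (352 × 30) = 7176 / 10560 = 0.67955
Exposure is associated with lower odds of head injury (OR = 0.68 < 1).

0.680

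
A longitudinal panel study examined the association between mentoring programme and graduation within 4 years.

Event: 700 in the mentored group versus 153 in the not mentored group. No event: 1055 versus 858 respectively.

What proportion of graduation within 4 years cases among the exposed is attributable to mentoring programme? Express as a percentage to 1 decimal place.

From the description: a = 700, b = 1055, c = 153, d = 858.
Risk in exposed = 700/1755 = 0.39886; risk in unexposed = 153/1011 = 0.15134.
RR = 0.39886/0.15134 = 2.63561
AR% = (RR − 1)/RR × 100 = (2.63561 − 1)/2.63561 × 100 = 62.0581%

62.1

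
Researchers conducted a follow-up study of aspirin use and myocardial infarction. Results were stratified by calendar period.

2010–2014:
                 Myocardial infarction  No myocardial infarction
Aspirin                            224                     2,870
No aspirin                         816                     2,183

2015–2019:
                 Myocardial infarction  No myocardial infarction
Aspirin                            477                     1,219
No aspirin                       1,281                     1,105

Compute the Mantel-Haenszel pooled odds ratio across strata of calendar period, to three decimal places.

OR_MH = Σ(aᵢdᵢ/nᵢ) / Σ(bᵢcᵢ/nᵢ), where nᵢ is the stratum total.
Stratum 1 (2010–2014): n = 6093; a·d/n = 224·2183/6093 = 80.2547; b·c/n = 2870·816/6093 = 384.3624
Stratum 2 (2015–2019): n = 4082; a·d/n = 477·1105/4082 = 129.1242; b·c/n = 1219·1281/4082 = 382.5426
OR_MH = (80.2547 + 129.1242) / (384.3624 + 382.5426) = 209.3789 / 766.9050 = 0.27302

0.273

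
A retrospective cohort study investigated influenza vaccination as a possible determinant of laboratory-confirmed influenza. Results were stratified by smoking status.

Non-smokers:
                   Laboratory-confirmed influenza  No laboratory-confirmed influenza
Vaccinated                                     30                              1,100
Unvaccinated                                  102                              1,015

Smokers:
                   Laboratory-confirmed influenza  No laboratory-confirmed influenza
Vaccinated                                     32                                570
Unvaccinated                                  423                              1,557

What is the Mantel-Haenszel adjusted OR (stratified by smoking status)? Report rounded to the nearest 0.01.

OR_MH = Σ(aᵢdᵢ/nᵢ) / Σ(bᵢcᵢ/nᵢ), where nᵢ is the stratum total.
Stratum 1 (Non-smokers): n = 2247; a·d/n = 30·1015/2247 = 13.5514; b·c/n = 1100·102/2247 = 49.9332
Stratum 2 (Smokers): n = 2582; a·d/n = 32·1557/2582 = 19.2967; b·c/n = 570·423/2582 = 93.3811
OR_MH = (13.5514 + 19.2967) / (49.9332 + 93.3811) = 32.8481 / 143.3143 = 0.22920

0.23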